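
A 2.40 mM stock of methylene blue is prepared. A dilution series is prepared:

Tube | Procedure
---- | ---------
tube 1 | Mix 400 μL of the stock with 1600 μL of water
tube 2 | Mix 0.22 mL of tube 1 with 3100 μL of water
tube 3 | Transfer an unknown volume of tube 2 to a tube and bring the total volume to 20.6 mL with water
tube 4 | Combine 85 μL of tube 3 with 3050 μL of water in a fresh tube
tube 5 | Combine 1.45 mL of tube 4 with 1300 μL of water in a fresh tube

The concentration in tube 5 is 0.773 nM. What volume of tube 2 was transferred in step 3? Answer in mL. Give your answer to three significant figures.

0.0350 mL

Step 1: 400 μL + 1600 μL = 2000 μL total → factor 2000/400 = 5
Step 2: 0.22 mL + 3100 μL = 3.32 mL total → factor 3.32/0.22 = 15.091
Step 3: v brought to 20.6 mL → factor = 20.6 mL/v
Step 4: 85 μL + 3050 μL = 3135 μL total → factor 3135/85 = 36.882
Step 5: 1.45 mL + 1300 μL = 2.75 mL total → factor 2.75/1.45 = 1.8966
Product of known-step factors = 5278
Overall factor = 2.40 mM / (0.773 nM) = 3.1048 × 10^6
Step-3 factor = 3.1048 × 10^6 / 5278 = 588.25
v = 20.6 mL / 588.25 = 0.0350 mL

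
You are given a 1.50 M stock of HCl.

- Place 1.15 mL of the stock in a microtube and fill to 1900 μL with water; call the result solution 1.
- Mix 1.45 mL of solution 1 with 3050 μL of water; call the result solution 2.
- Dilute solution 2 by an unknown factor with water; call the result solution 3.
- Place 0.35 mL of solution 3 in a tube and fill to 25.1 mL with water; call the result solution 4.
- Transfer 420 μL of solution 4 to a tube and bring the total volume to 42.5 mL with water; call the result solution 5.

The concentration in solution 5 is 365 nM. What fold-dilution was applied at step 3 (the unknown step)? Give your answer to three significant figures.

Step 1: 1.15 mL brought to 1900 μL → factor 1.9/1.15 = 1.6522
Step 2: 1.45 mL + 3050 μL = 4.5 mL total → factor 4.5/1.45 = 3.1034
Step 3: unknown factor x
Step 4: 0.35 mL brought to 25.1 mL → factor 25.1/0.35 = 71.714
Step 5: 420 μL brought to 42.5 mL → factor 42500/420 = 101.19
Product of known-step factors = 37209
Overall factor = 1.50 M / (365 nM) = 4.1096 × 10^6
x = 4.1096 × 10^6 / 37209 = 110

110-fold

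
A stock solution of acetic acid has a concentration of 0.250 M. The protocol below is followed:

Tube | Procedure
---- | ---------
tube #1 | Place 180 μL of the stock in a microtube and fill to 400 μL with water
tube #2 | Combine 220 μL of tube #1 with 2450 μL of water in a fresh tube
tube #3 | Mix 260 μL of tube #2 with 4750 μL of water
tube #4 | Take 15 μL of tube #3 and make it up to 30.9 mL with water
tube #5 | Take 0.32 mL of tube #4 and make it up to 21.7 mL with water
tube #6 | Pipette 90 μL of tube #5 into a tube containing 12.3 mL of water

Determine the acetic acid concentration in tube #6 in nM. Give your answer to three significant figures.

Step 1: 180 μL brought to 400 μL → factor 400/180 = 2.2222
Step 2: 220 μL + 2450 μL = 2670 μL total → factor 2670/220 = 12.136
Step 3: 260 μL + 4750 μL = 5010 μL total → factor 5010/260 = 19.269
Step 4: 15 μL brought to 30.9 mL → factor 30900/15 = 2060
Step 5: 0.32 mL brought to 21.7 mL → factor 21.7/0.32 = 67.812
Step 6: 90 μL + 12.3 mL = 12390 μL total → factor 12390/90 = 137.67
Overall dilution factor = 2.2222 × 12.136 × 19.269 × 2060 × 67.812 × 137.67 = 9.9942 × 10^9
Final = 0.250 M / 9.9942 × 10^9 = 2.501 × 10^-11 M = 0.0250 nM

0.0250 nM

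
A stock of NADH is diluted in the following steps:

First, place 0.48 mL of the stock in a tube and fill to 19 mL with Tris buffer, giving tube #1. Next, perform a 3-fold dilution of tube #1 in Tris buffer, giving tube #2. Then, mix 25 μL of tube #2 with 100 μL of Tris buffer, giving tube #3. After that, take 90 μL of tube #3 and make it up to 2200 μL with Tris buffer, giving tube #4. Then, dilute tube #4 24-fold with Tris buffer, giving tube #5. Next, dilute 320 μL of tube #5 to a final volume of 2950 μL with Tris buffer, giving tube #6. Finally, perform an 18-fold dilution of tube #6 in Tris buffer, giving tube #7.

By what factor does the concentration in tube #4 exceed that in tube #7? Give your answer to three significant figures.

Step 1: 0.48 mL brought to 19 mL → factor 19/0.48 = 39.583
Step 2: 3-fold → factor 3
Step 3: 25 μL + 100 μL = 125 μL total → factor 125/25 = 5
Step 4: 90 μL brought to 2200 μL → factor 2200/90 = 24.444
Step 5: 24-fold → factor 24
Step 6: 320 μL brought to 2950 μL → factor 2950/320 = 9.2188
Step 7: 18-fold → factor 18
Dilution factor to tube #4 = 14514; to tube #7 = 5.7802 × 10^7
[tube #4]/[tube #7] = (factor to tube #7)/(factor to tube #4) = 5.7802 × 10^7/14514 = 3.98 × 10^3

3.98 × 10^3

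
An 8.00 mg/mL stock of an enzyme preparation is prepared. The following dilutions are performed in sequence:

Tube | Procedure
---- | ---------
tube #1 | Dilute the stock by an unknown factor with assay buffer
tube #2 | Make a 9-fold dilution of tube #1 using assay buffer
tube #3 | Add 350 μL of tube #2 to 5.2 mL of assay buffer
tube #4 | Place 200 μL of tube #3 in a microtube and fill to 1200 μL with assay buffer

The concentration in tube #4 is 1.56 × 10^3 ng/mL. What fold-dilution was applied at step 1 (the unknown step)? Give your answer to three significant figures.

5.99-fold

Step 1: unknown factor x
Step 2: 9-fold → factor 9
Step 3: 350 μL + 5.2 mL = 5550 μL total → factor 5550/350 = 15.857
Step 4: 200 μL brought to 1200 μL → factor 1200/200 = 6
Product of known-step factors = 856.29
Overall factor = 8.00 mg/mL / (1.56 × 10^3 ng/mL) = 5128.2
x = 5128.2 / 856.29 = 5.99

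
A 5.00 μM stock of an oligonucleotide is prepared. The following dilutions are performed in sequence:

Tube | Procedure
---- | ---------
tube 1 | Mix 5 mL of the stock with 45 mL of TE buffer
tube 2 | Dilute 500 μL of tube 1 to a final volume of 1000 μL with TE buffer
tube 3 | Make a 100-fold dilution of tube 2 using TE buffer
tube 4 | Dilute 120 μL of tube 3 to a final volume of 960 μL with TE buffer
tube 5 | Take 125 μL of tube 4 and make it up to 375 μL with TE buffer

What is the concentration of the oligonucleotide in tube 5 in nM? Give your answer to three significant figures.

Step 1: 5 mL + 45 mL = 50 mL total → factor 50/5 = 10
Step 2: 500 μL brought to 1000 μL → factor 1000/500 = 2
Step 3: 100-fold → factor 100
Step 4: 120 μL brought to 960 μL → factor 960/120 = 8
Step 5: 125 μL brought to 375 μL → factor 375/125 = 3
Dilution factor through tube 5 = 10 × 2 × 100 × 8 × 3 = 48000
[tube 5] = 5.00 μM / 48000 = 0.0001042 μM = 0.104 nM

0.104 nM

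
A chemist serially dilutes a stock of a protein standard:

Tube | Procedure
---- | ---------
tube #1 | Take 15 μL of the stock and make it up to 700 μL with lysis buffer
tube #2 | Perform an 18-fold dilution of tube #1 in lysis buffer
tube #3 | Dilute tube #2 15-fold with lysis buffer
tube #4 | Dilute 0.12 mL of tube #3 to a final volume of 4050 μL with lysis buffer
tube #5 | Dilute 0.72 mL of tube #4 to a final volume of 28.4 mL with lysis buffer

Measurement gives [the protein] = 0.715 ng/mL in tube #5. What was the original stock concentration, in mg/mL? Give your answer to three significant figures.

Step 1: 15 μL brought to 700 μL → factor 700/15 = 46.667
Step 2: 18-fold → factor 18
Step 3: 15-fold → factor 15
Step 4: 0.12 mL brought to 4050 μL → factor 4.05/0.12 = 33.75
Step 5: 0.72 mL brought to 28.4 mL → factor 28.4/0.72 = 39.444
Overall dilution factor = 46.667 × 18 × 15 × 33.75 × 39.444 = 1.6774 × 10^7
Stock = 0.715 ng/mL × 1.6774 × 10^7 = 1.199 × 10^7 ng/mL = 12.0 mg/mL

12.0 mg/mL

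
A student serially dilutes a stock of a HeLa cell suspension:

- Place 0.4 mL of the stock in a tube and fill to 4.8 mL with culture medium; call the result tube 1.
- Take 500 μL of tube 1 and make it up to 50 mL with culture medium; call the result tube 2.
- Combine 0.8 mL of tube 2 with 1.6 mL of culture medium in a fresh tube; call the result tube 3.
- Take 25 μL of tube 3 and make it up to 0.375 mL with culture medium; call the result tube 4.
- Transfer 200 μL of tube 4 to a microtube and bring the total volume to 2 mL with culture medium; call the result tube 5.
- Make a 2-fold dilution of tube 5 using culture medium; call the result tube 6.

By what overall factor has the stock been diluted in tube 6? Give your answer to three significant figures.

Step 1: 0.4 mL brought to 4.8 mL → factor 4.8/0.4 = 12
Step 2: 500 μL brought to 50 mL → factor 50000/500 = 100
Step 3: 0.8 mL + 1.6 mL = 2.4 mL total → factor 2.4/0.8 = 3
Step 4: 25 μL brought to 0.375 mL → factor 375/25 = 15
Step 5: 200 μL brought to 2 mL → factor 2000/200 = 10
Step 6: 2-fold → factor 2
Overall dilution factor = 12 × 100 × 3 × 15 × 10 × 2 = 1.08 × 10^6

1.08 × 10^6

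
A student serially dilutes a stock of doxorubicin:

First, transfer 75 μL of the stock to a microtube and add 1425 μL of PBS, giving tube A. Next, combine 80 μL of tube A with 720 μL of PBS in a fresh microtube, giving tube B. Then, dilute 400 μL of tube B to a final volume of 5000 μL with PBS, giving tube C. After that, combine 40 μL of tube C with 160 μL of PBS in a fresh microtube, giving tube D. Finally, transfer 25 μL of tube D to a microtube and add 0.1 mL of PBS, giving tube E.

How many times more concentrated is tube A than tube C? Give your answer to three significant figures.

Step 1: 75 μL + 1425 μL = 1500 μL total → factor 1500/75 = 20
Step 2: 80 μL + 720 μL = 800 μL total → factor 800/80 = 10
Step 3: 400 μL brought to 5000 μL → factor 5000/400 = 12.5
Dilution factor to tube A = 20; to tube C = 2500
[tube A]/[tube C] = (factor to tube C)/(factor to tube A) = 2500/20 = 125

125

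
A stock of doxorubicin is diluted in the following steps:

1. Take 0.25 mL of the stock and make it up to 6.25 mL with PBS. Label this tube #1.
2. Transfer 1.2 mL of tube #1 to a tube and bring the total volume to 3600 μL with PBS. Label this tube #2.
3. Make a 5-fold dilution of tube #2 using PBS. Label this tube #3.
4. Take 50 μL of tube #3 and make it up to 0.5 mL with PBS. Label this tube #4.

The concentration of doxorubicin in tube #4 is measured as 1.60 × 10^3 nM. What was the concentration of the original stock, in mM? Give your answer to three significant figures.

6.00 mM

Step 1: 0.25 mL brought to 6.25 mL → factor 6.25/0.25 = 25
Step 2: 1.2 mL brought to 3600 μL → factor 3.6/1.2 = 3
Step 3: 5-fold → factor 5
Step 4: 50 μL brought to 0.5 mL → factor 500/50 = 10
Overall dilution factor = 25 × 3 × 5 × 10 = 3750
Stock = 1.60 × 10^3 nM × 3750 = 6.000 × 10^6 nM = 6.00 mM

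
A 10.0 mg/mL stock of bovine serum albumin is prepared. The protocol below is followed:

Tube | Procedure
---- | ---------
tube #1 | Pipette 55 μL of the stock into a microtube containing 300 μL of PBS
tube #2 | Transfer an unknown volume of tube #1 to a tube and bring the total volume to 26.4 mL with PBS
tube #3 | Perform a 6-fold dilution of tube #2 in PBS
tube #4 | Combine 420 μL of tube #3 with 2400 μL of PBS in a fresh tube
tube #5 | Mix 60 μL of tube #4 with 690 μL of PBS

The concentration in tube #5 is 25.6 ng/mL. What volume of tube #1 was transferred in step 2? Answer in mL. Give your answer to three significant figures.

Step 1: 55 μL + 300 μL = 355 μL total → factor 355/55 = 6.4545
Step 2: v brought to 26.4 mL → factor = 26.4 mL/v
Step 3: 6-fold → factor 6
Step 4: 420 μL + 2400 μL = 2820 μL total → factor 2820/420 = 6.7143
Step 5: 60 μL + 690 μL = 750 μL total → factor 750/60 = 12.5
Product of known-step factors = 3250.3
Overall factor = 10.0 mg/mL / (25.6 ng/mL) = 3.9062 × 10^5
Step-2 factor = 3.9062 × 10^5 / 3250.3 = 120.18
v = 26.4 mL / 120.18 = 0.220 mL

0.220 mL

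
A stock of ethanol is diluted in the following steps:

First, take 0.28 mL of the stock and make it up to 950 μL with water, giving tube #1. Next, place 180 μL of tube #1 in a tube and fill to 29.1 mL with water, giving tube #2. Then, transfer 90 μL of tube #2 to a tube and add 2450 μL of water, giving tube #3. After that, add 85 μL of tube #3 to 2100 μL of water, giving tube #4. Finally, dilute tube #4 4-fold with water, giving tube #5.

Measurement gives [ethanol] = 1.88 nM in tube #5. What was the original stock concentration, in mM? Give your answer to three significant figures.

2.99 mM

Step 1: 0.28 mL brought to 950 μL → factor 0.95/0.28 = 3.3929
Step 2: 180 μL brought to 29.1 mL → factor 29100/180 = 161.67
Step 3: 90 μL + 2450 μL = 2540 μL total → factor 2540/90 = 28.222
Step 4: 85 μL + 2100 μL = 2185 μL total → factor 2185/85 = 25.706
Step 5: 4-fold → factor 4
Overall dilution factor = 3.3929 × 161.67 × 28.222 × 25.706 × 4 = 1.5917 × 10^6
Stock = 1.88 nM × 1.5917 × 10^6 = 2.992 × 10^6 nM = 2.99 mM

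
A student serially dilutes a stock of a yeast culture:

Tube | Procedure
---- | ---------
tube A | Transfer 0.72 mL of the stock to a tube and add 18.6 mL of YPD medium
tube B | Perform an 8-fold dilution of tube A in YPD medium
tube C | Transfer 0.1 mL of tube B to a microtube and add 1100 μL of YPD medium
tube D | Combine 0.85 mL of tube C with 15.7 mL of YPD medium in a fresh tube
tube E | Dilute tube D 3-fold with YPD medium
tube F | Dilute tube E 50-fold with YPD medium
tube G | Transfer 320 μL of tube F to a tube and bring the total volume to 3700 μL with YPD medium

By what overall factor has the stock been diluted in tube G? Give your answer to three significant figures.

8.70 × 10^7

Step 1: 0.72 mL + 18.6 mL = 19.32 mL total → factor 19.32/0.72 = 26.833
Step 2: 8-fold → factor 8
Step 3: 0.1 mL + 1100 μL = 1.2 mL total → factor 1.2/0.1 = 12
Step 4: 0.85 mL + 15.7 mL = 16.55 mL total → factor 16.55/0.85 = 19.471
Step 5: 3-fold → factor 3
Step 6: 50-fold → factor 50
Step 7: 320 μL brought to 3700 μL → factor 3700/320 = 11.562
Overall dilution factor = 26.833 × 8 × 12 × 19.471 × 3 × 50 × 11.562 = 8.699 × 10^7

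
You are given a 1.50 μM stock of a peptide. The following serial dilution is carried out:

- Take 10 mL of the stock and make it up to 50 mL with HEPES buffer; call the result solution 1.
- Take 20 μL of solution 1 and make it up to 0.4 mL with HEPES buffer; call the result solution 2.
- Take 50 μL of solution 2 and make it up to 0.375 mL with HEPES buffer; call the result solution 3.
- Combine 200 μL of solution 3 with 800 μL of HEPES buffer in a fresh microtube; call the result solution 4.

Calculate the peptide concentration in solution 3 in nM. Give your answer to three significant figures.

Step 1: 10 mL brought to 50 mL → factor 50/10 = 5
Step 2: 20 μL brought to 0.4 mL → factor 400/20 = 20
Step 3: 50 μL brought to 0.375 mL → factor 375/50 = 7.5
Dilution factor through solution 3 = 5 × 20 × 7.5 = 750
[solution 3] = 1.50 μM / 750 = 0.002000 μM = 2.00 nM

2.00 nM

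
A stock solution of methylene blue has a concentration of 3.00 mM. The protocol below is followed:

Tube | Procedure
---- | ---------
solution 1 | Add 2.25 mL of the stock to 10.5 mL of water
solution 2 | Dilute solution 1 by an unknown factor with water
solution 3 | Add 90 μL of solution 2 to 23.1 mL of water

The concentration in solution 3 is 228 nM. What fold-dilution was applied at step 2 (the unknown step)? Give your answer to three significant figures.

Step 1: 2.25 mL + 10.5 mL = 12.75 mL total → factor 12.75/2.25 = 5.6667
Step 2: unknown factor x
Step 3: 90 μL + 23.1 mL = 23190 μL total → factor 23190/90 = 257.67
Product of known-step factors = 1460.1
Overall factor = 3.00 mM / (228 nM) = 13158
x = 13158 / 1460.1 = 9.01

9.01-fold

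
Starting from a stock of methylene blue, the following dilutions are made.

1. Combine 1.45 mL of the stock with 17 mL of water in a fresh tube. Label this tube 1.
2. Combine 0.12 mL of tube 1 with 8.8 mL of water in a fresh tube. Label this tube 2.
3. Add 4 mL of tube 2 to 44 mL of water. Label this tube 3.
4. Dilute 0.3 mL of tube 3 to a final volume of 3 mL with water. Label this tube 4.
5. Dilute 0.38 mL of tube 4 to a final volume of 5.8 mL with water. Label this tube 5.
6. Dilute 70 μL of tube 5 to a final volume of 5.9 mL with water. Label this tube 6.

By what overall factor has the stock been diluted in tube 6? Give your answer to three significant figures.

Step 1: 1.45 mL + 17 mL = 18.45 mL total → factor 18.45/1.45 = 12.724
Step 2: 0.12 mL + 8.8 mL = 8.92 mL total → factor 8.92/0.12 = 74.333
Step 3: 4 mL + 44 mL = 48 mL total → factor 48/4 = 12
Step 4: 0.3 mL brought to 3 mL → factor 3/0.3 = 10
Step 5: 0.38 mL brought to 5.8 mL → factor 5.8/0.38 = 15.263
Step 6: 70 μL brought to 5.9 mL → factor 5900/70 = 84.286
Overall dilution factor = 12.724 × 74.333 × 12 × 10 × 15.263 × 84.286 = 1.4601 × 10^8

1.46 × 10^8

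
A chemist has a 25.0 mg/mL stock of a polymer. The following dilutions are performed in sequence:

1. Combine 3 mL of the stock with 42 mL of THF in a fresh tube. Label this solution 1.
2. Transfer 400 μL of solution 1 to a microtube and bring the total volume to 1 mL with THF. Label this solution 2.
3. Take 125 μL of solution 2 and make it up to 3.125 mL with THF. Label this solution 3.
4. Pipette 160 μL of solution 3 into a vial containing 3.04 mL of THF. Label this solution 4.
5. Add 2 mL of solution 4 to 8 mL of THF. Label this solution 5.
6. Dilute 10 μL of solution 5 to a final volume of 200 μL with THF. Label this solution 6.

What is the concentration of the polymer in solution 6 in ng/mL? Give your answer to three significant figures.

13.3 ng/mL

Step 1: 3 mL + 42 mL = 45 mL total → factor 45/3 = 15
Step 2: 400 μL brought to 1 mL → factor 1000/400 = 2.5
Step 3: 125 μL brought to 3.125 mL → factor 3125/125 = 25
Step 4: 160 μL + 3.04 mL = 3200 μL total → factor 3200/160 = 20
Step 5: 2 mL + 8 mL = 10 mL total → factor 10/2 = 5
Step 6: 10 μL brought to 200 μL → factor 200/10 = 20
Overall dilution factor = 15 × 2.5 × 25 × 20 × 5 × 20 = 1.875 × 10^6
Final = 25.0 mg/mL / 1.875 × 10^6 = 1.333 × 10^-5 mg/mL = 13.3 ng/mL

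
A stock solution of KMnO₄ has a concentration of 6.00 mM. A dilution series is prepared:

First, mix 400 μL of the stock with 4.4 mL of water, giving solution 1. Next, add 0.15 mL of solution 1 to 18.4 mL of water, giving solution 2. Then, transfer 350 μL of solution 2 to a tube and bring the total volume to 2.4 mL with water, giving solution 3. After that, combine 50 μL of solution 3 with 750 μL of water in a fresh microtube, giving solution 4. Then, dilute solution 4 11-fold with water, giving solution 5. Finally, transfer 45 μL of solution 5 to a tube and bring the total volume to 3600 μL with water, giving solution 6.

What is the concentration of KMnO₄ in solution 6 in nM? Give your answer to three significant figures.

0.0419 nM

Step 1: 400 μL + 4.4 mL = 4800 μL total → factor 4800/400 = 12
Step 2: 0.15 mL + 18.4 mL = 18.55 mL total → factor 18.55/0.15 = 123.67
Step 3: 350 μL brought to 2.4 mL → factor 2400/350 = 6.8571
Step 4: 50 μL + 750 μL = 800 μL total → factor 800/50 = 16
Step 5: 11-fold → factor 11
Step 6: 45 μL brought to 3600 μL → factor 3600/45 = 80
Overall dilution factor = 12 × 123.67 × 6.8571 × 16 × 11 × 80 = 1.4328 × 10^8
Final = 6.00 mM / 1.4328 × 10^8 = 4.188 × 10^-8 mM = 0.0419 nM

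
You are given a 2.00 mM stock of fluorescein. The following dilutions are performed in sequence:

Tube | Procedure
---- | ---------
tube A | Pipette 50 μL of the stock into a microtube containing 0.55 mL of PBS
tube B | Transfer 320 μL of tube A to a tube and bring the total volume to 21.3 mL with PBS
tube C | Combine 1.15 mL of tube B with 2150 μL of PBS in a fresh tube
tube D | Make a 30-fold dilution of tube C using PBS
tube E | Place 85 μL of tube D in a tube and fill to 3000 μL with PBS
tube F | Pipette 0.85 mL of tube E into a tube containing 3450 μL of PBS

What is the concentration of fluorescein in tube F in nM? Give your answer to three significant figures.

0.163 nM

Step 1: 50 μL + 0.55 mL = 600 μL total → factor 600/50 = 12
Step 2: 320 μL brought to 21.3 mL → factor 21300/320 = 66.562
Step 3: 1.15 mL + 2150 μL = 3.3 mL total → factor 3.3/1.15 = 2.8696
Step 4: 30-fold → factor 30
Step 5: 85 μL brought to 3000 μL → factor 3000/85 = 35.294
Step 6: 0.85 mL + 3450 μL = 4.3 mL total → factor 4.3/0.85 = 5.0588
Overall dilution factor = 12 × 66.562 × 2.8696 × 30 × 35.294 × 5.0588 = 1.2277 × 10^7
Final = 2.00 mM / 1.2277 × 10^7 = 1.629 × 10^-7 mM = 0.163 nM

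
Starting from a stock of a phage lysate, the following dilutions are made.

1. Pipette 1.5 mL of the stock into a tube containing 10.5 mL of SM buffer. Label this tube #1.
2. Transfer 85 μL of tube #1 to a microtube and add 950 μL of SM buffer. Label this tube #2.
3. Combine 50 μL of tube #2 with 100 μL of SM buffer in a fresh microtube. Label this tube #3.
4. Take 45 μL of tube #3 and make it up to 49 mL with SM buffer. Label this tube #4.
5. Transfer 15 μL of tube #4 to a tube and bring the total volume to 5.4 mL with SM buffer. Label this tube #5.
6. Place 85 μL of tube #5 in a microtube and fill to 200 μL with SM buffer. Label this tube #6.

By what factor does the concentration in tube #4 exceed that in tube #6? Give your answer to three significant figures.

847

Step 1: 1.5 mL + 10.5 mL = 12 mL total → factor 12/1.5 = 8
Step 2: 85 μL + 950 μL = 1035 μL total → factor 1035/85 = 12.176
Step 3: 50 μL + 100 μL = 150 μL total → factor 150/50 = 3
Step 4: 45 μL brought to 49 mL → factor 49000/45 = 1088.9
Step 5: 15 μL brought to 5.4 mL → factor 5400/15 = 360
Step 6: 85 μL brought to 200 μL → factor 200/85 = 2.3529
Dilution factor to tube #4 = 3.1821 × 10^5; to tube #6 = 2.6954 × 10^8
[tube #4]/[tube #6] = (factor to tube #6)/(factor to tube #4) = 2.6954 × 10^8/3.1821 × 10^5 = 847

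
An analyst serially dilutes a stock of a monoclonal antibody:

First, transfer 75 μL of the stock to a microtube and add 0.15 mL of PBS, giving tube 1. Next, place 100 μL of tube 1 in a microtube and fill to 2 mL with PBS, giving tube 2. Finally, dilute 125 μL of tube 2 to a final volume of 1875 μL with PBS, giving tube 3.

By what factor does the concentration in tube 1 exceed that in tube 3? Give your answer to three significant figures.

300

Step 1: 75 μL + 0.15 mL = 225 μL total → factor 225/75 = 3
Step 2: 100 μL brought to 2 mL → factor 2000/100 = 20
Step 3: 125 μL brought to 1875 μL → factor 1875/125 = 15
Dilution factor to tube 1 = 3; to tube 3 = 900
[tube 1]/[tube 3] = (factor to tube 3)/(factor to tube 1) = 900/3 = 300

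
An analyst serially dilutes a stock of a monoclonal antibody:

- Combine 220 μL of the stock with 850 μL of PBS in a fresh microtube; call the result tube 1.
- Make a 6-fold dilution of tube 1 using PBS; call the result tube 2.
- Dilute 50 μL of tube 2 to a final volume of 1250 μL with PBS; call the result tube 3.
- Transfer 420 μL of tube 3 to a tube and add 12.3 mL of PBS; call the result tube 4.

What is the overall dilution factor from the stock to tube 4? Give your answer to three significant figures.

Step 1: 220 μL + 850 μL = 1070 μL total → factor 1070/220 = 4.8636
Step 2: 6-fold → factor 6
Step 3: 50 μL brought to 1250 μL → factor 1250/50 = 25
Step 4: 420 μL + 12.3 mL = 12720 μL total → factor 12720/420 = 30.286
Overall dilution factor = 4.8636 × 6 × 25 × 30.286 = 22095

2.21 × 10^4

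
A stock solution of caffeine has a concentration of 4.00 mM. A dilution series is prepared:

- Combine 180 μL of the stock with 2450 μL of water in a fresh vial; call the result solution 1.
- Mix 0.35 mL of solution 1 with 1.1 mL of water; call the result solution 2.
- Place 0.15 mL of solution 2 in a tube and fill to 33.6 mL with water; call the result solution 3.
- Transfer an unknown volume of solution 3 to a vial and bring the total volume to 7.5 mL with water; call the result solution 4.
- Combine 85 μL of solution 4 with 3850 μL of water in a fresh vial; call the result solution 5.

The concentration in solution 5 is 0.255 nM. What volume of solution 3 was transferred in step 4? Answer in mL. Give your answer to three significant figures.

Step 1: 180 μL + 2450 μL = 2630 μL total → factor 2630/180 = 14.611
Step 2: 0.35 mL + 1.1 mL = 1.45 mL total → factor 1.45/0.35 = 4.1429
Step 3: 0.15 mL brought to 33.6 mL → factor 33.6/0.15 = 224
Step 4: v brought to 7.5 mL → factor = 7.5 mL/v
Step 5: 85 μL + 3850 μL = 3935 μL total → factor 3935/85 = 46.294
Product of known-step factors = 6.2771 × 10^5
Overall factor = 4.00 mM / (0.255 nM) = 1.5686 × 10^7
Step-4 factor = 1.5686 × 10^7 / 6.2771 × 10^5 = 24.99
v = 7.5 mL / 24.99 = 0.300 mL

0.300 mL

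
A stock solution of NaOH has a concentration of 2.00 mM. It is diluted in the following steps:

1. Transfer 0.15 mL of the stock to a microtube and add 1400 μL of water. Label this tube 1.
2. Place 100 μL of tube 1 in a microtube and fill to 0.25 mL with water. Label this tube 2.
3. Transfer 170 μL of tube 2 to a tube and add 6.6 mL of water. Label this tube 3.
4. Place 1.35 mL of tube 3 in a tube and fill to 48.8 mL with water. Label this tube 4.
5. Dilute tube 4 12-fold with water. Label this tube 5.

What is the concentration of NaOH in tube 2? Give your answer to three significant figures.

0.0774 mM

Step 1: 0.15 mL + 1400 μL = 1.55 mL total → factor 1.55/0.15 = 10.333
Step 2: 100 μL brought to 0.25 mL → factor 250/100 = 2.5
Dilution factor through tube 2 = 10.333 × 2.5 = 25.833
[tube 2] = 2.00 mM / 25.833 = 0.0774 mM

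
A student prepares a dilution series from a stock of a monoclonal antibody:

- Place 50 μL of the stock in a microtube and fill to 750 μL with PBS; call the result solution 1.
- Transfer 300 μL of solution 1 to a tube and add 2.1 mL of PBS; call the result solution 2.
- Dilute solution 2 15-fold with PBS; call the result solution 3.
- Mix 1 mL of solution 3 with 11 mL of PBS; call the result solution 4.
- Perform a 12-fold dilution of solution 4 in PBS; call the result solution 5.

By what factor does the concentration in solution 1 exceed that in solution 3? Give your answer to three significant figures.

Step 1: 50 μL brought to 750 μL → factor 750/50 = 15
Step 2: 300 μL + 2.1 mL = 2400 μL total → factor 2400/300 = 8
Step 3: 15-fold → factor 15
Dilution factor to solution 1 = 15; to solution 3 = 1800
[solution 1]/[solution 3] = (factor to solution 3)/(factor to solution 1) = 1800/15 = 120

120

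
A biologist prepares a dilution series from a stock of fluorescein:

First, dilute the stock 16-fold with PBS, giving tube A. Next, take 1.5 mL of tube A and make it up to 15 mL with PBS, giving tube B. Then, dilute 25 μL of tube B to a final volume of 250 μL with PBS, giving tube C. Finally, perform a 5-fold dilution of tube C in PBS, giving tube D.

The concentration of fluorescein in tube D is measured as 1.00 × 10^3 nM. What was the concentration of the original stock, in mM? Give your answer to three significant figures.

Step 1: 16-fold → factor 16
Step 2: 1.5 mL brought to 15 mL → factor 15/1.5 = 10
Step 3: 25 μL brought to 250 μL → factor 250/25 = 10
Step 4: 5-fold → factor 5
Overall dilution factor = 16 × 10 × 10 × 5 = 8000
Stock = 1.00 × 10^3 nM × 8000 = 8.000 × 10^6 nM = 8.00 mM

8.00 mM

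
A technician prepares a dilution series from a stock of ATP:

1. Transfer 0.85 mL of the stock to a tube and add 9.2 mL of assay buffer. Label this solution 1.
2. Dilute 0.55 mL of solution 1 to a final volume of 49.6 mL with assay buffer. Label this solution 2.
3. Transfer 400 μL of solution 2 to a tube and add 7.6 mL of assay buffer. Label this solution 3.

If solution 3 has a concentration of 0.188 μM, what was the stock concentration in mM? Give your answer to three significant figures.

Step 1: 0.85 mL + 9.2 mL = 10.05 mL total → factor 10.05/0.85 = 11.824
Step 2: 0.55 mL brought to 49.6 mL → factor 49.6/0.55 = 90.182
Step 3: 400 μL + 7.6 mL = 8000 μL total → factor 8000/400 = 20
Overall dilution factor = 11.824 × 90.182 × 20 = 21325
Stock = 0.188 μM × 21325 = 4009 μM = 4.01 mM

4.01 mM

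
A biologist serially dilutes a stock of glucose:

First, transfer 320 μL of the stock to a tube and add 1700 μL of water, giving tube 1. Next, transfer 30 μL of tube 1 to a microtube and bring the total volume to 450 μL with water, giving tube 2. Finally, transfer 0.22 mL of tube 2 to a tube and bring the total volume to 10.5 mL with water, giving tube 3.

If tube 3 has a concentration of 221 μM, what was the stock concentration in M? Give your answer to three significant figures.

Step 1: 320 μL + 1700 μL = 2020 μL total → factor 2020/320 = 6.3125
Step 2: 30 μL brought to 450 μL → factor 450/30 = 15
Step 3: 0.22 mL brought to 10.5 mL → factor 10.5/0.22 = 47.727
Overall dilution factor = 6.3125 × 15 × 47.727 = 4519.2
Stock = 221 μM × 4519.2 = 9.987 × 10^5 μM = 0.999 M

0.999 M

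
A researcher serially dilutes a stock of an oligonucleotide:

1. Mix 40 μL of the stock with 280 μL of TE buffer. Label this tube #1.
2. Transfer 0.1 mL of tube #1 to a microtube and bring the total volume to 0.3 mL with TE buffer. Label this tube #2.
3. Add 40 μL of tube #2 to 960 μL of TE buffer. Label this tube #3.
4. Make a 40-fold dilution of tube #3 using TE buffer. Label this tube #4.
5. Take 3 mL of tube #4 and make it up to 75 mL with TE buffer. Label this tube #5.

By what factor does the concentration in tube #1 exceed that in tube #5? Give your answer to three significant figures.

7.50 × 10^4

Step 1: 40 μL + 280 μL = 320 μL total → factor 320/40 = 8
Step 2: 0.1 mL brought to 0.3 mL → factor 0.3/0.1 = 3
Step 3: 40 μL + 960 μL = 1000 μL total → factor 1000/40 = 25
Step 4: 40-fold → factor 40
Step 5: 3 mL brought to 75 mL → factor 75/3 = 25
Dilution factor to tube #1 = 8; to tube #5 = 6 × 10^5
[tube #1]/[tube #5] = (factor to tube #5)/(factor to tube #1) = 6 × 10^5/8 = 7.50 × 10^4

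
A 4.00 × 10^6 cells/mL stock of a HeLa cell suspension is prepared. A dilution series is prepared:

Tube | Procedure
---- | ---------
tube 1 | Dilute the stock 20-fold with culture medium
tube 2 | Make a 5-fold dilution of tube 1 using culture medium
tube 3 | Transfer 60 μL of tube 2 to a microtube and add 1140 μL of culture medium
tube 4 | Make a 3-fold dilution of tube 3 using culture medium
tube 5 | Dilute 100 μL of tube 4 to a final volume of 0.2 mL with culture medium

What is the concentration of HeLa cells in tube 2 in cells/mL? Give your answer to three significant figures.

4.00 × 10^4 cells/mL

Step 1: 20-fold → factor 20
Step 2: 5-fold → factor 5
Dilution factor through tube 2 = 20 × 5 = 100
[tube 2] = 4.00 × 10^6 cells/mL / 100 = 4.00 × 10^4 cells/mL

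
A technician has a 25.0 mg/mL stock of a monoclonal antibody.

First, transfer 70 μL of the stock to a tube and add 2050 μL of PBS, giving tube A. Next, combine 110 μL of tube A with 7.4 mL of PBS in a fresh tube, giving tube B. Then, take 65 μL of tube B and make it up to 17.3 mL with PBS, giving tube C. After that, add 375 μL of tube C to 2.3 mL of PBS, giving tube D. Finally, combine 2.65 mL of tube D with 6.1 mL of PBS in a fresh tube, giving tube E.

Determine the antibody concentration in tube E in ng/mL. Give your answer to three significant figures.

Step 1: 70 μL + 2050 μL = 2120 μL total → factor 2120/70 = 30.286
Step 2: 110 μL + 7.4 mL = 7510 μL total → factor 7510/110 = 68.273
Step 3: 65 μL brought to 17.3 mL → factor 17300/65 = 266.15
Step 4: 375 μL + 2.3 mL = 2675 μL total → factor 2675/375 = 7.1333
Step 5: 2.65 mL + 6.1 mL = 8.75 mL total → factor 8.75/2.65 = 3.3019
Overall dilution factor = 30.286 × 68.273 × 266.15 × 7.1333 × 3.3019 = 1.2962 × 10^7
Final = 25.0 mg/mL / 1.2962 × 10^7 = 1.929 × 10^-6 mg/mL = 1.93 ng/mL

1.93 ng/mL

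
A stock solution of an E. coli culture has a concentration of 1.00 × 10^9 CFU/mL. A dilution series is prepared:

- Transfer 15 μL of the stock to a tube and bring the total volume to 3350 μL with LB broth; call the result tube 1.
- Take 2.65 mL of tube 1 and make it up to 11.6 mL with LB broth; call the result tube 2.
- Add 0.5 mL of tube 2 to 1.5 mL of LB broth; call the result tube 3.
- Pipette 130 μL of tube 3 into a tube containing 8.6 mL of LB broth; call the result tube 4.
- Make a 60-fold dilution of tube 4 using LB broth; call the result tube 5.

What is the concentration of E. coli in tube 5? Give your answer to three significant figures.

63.5 CFU/mL

Step 1: 15 μL brought to 3350 μL → factor 3350/15 = 223.33
Step 2: 2.65 mL brought to 11.6 mL → factor 11.6/2.65 = 4.3774
Step 3: 0.5 mL + 1.5 mL = 2 mL total → factor 2/0.5 = 4
Step 4: 130 μL + 8.6 mL = 8730 μL total → factor 8730/130 = 67.154
Step 5: 60-fold → factor 60
Overall dilution factor = 223.33 × 4.3774 × 4 × 67.154 × 60 = 1.5756 × 10^7
Final = 1.00 × 10^9 CFU/mL / 1.5756 × 10^7 = 63.5 CFU/mL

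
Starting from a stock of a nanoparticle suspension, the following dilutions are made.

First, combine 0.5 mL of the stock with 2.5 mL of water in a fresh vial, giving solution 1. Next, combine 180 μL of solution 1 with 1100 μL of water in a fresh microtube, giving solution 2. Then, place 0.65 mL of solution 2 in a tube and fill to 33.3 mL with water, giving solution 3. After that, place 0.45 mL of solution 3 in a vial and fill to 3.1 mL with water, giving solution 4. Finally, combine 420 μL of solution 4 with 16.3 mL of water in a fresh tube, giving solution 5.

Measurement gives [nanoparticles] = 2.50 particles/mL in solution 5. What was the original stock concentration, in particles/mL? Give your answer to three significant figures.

Step 1: 0.5 mL + 2.5 mL = 3 mL total → factor 3/0.5 = 6
Step 2: 180 μL + 1100 μL = 1280 μL total → factor 1280/180 = 7.1111
Step 3: 0.65 mL brought to 33.3 mL → factor 33.3/0.65 = 51.231
Step 4: 0.45 mL brought to 3.1 mL → factor 3.1/0.45 = 6.8889
Step 5: 420 μL + 16.3 mL = 16720 μL total → factor 16720/420 = 39.81
Overall dilution factor = 6 × 7.1111 × 51.231 × 6.8889 × 39.81 = 5.9945 × 10^5
Stock = 2.50 particles/mL × 5.9945 × 10^5 = 1.50 × 10^6 particles/mL

1.50 × 10^6 particles/mL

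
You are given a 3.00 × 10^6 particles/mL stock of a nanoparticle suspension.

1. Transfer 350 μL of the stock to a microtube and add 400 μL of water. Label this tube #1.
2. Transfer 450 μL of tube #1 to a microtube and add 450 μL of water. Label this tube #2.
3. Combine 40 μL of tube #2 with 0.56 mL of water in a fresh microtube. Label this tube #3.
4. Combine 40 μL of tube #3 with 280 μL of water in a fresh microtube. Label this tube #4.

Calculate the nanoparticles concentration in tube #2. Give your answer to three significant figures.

Step 1: 350 μL + 400 μL = 750 μL total → factor 750/350 = 2.1429
Step 2: 450 μL + 450 μL = 900 μL total → factor 900/450 = 2
Dilution factor through tube #2 = 2.1429 × 2 = 4.2857
[tube #2] = 3.00 × 10^6 particles/mL / 4.2857 = 7.00 × 10^5 particles/mL

7.00 × 10^5 particles/mL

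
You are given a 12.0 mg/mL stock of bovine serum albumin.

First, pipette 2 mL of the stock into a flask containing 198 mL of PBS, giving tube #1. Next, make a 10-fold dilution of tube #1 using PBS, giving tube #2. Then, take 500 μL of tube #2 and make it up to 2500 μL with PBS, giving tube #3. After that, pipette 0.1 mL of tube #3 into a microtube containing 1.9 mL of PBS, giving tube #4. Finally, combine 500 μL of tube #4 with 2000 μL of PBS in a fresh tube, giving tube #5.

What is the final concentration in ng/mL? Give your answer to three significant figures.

Step 1: 2 mL + 198 mL = 200 mL total → factor 200/2 = 100
Step 2: 10-fold → factor 10
Step 3: 500 μL brought to 2500 μL → factor 2500/500 = 5
Step 4: 0.1 mL + 1.9 mL = 2 mL total → factor 2/0.1 = 20
Step 5: 500 μL + 2000 μL = 2500 μL total → factor 2500/500 = 5
Overall dilution factor = 100 × 10 × 5 × 20 × 5 = 5 × 10^5
Final = 12.0 mg/mL / 5 × 10^5 = 2.400 × 10^-5 mg/mL = 24.0 ng/mL

24.0 ng/mL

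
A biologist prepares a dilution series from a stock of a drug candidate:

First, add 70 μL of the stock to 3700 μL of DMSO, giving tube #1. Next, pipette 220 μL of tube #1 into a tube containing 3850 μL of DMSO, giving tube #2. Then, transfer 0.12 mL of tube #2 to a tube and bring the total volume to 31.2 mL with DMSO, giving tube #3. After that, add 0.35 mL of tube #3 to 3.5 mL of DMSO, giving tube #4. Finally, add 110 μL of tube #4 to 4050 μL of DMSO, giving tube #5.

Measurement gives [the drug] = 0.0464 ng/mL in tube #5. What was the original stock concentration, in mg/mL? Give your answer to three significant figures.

5.00 mg/mL

Step 1: 70 μL + 3700 μL = 3770 μL total → factor 3770/70 = 53.857
Step 2: 220 μL + 3850 μL = 4070 μL total → factor 4070/220 = 18.5
Step 3: 0.12 mL brought to 31.2 mL → factor 31.2/0.12 = 260
Step 4: 0.35 mL + 3.5 mL = 3.85 mL total → factor 3.85/0.35 = 11
Step 5: 110 μL + 4050 μL = 4160 μL total → factor 4160/110 = 37.818
Overall dilution factor = 53.857 × 18.5 × 260 × 11 × 37.818 = 1.0777 × 10^8
Stock = 0.0464 ng/mL × 1.0777 × 10^8 = 5.000 × 10^6 ng/mL = 5.00 mg/mL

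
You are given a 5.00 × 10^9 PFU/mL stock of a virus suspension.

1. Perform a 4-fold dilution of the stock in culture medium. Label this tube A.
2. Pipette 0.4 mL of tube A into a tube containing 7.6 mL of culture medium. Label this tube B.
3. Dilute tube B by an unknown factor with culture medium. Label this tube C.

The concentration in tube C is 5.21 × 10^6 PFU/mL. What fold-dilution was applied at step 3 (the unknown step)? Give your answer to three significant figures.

12.0-fold

Step 1: 4-fold → factor 4
Step 2: 0.4 mL + 7.6 mL = 8 mL total → factor 8/0.4 = 20
Step 3: unknown factor x
Product of known-step factors = 80
Overall factor = 5.00 × 10^9 PFU/mL / (5.21 × 10^6 PFU/mL) = 959.69
x = 959.69 / 80 = 12.0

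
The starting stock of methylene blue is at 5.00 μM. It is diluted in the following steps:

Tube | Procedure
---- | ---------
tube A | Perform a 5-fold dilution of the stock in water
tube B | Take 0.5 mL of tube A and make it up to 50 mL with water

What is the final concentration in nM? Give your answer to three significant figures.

Step 1: 5-fold → factor 5
Step 2: 0.5 mL brought to 50 mL → factor 50/0.5 = 100
Overall dilution factor = 5 × 100 = 500
Final = 5.00 μM / 500 = 0.01000 μM = 10.0 nM

10.0 nM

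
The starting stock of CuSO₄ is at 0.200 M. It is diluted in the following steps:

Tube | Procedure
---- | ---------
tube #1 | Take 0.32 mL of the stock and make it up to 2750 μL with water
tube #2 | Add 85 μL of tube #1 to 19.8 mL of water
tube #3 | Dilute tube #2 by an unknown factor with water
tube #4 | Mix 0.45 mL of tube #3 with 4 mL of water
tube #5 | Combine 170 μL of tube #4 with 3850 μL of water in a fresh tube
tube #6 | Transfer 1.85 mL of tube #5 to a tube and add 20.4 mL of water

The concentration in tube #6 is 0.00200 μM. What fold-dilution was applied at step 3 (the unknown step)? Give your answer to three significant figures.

Step 1: 0.32 mL brought to 2750 μL → factor 2.75/0.32 = 8.5938
Step 2: 85 μL + 19.8 mL = 19885 μL total → factor 19885/85 = 233.94
Step 3: unknown factor x
Step 4: 0.45 mL + 4 mL = 4.45 mL total → factor 4.45/0.45 = 9.8889
Step 5: 170 μL + 3850 μL = 4020 μL total → factor 4020/170 = 23.647
Step 6: 1.85 mL + 20.4 mL = 22.25 mL total → factor 22.25/1.85 = 12.027
Product of known-step factors = 5.6542 × 10^6
Overall factor = 0.200 M / (0.00200 μM) = 1 × 10^8
x = 1 × 10^8 / 5.6542 × 10^6 = 17.7

17.7-fold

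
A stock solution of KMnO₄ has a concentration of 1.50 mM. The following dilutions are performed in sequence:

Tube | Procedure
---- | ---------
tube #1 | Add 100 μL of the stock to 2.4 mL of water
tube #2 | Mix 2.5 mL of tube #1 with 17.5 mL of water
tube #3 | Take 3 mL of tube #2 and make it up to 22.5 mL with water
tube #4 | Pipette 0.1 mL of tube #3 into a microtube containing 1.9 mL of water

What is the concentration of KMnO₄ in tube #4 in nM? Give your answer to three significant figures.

Step 1: 100 μL + 2.4 mL = 2500 μL total → factor 2500/100 = 25
Step 2: 2.5 mL + 17.5 mL = 20 mL total → factor 20/2.5 = 8
Step 3: 3 mL brought to 22.5 mL → factor 22.5/3 = 7.5
Step 4: 0.1 mL + 1.9 mL = 2 mL total → factor 2/0.1 = 20
Dilution factor through tube #4 = 25 × 8 × 7.5 × 20 = 30000
[tube #4] = 1.50 mM / 30000 = 5.000 × 10^-5 mM = 50.0 nM

50.0 nM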